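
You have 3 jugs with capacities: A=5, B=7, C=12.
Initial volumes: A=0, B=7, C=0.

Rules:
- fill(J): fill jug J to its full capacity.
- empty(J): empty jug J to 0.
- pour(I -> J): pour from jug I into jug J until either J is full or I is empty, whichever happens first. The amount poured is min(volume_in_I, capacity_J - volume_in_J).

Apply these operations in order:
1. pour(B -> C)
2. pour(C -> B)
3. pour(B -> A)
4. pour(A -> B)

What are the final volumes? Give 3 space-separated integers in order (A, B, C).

Answer: 0 7 0

Derivation:
Step 1: pour(B -> C) -> (A=0 B=0 C=7)
Step 2: pour(C -> B) -> (A=0 B=7 C=0)
Step 3: pour(B -> A) -> (A=5 B=2 C=0)
Step 4: pour(A -> B) -> (A=0 B=7 C=0)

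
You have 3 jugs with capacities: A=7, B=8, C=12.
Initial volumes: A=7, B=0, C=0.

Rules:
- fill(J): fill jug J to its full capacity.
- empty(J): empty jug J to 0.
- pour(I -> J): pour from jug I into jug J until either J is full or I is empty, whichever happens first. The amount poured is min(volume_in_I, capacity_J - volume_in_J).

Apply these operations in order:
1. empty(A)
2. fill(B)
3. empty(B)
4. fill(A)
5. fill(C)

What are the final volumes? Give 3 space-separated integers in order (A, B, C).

Step 1: empty(A) -> (A=0 B=0 C=0)
Step 2: fill(B) -> (A=0 B=8 C=0)
Step 3: empty(B) -> (A=0 B=0 C=0)
Step 4: fill(A) -> (A=7 B=0 C=0)
Step 5: fill(C) -> (A=7 B=0 C=12)

Answer: 7 0 12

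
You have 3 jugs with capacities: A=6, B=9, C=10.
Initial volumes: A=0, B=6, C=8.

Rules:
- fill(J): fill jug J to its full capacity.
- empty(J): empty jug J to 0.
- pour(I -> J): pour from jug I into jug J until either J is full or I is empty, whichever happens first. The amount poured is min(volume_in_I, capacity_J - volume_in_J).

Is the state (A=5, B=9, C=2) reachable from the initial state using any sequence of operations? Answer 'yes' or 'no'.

BFS from (A=0, B=6, C=8):
  1. fill(A) -> (A=6 B=6 C=8)
  2. pour(A -> B) -> (A=3 B=9 C=8)
  3. pour(A -> C) -> (A=1 B=9 C=10)
  4. empty(C) -> (A=1 B=9 C=0)
  5. pour(B -> C) -> (A=1 B=0 C=9)
  6. pour(A -> B) -> (A=0 B=1 C=9)
  7. fill(A) -> (A=6 B=1 C=9)
  8. pour(A -> C) -> (A=5 B=1 C=10)
  9. pour(C -> B) -> (A=5 B=9 C=2)
Target reached → yes.

Answer: yes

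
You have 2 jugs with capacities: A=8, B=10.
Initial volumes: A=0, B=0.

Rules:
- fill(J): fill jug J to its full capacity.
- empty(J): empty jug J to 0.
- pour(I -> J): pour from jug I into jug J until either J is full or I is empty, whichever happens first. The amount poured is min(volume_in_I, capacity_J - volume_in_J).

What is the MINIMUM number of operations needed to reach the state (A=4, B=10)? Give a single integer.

Answer: 8

Derivation:
BFS from (A=0, B=0). One shortest path:
  1. fill(A) -> (A=8 B=0)
  2. pour(A -> B) -> (A=0 B=8)
  3. fill(A) -> (A=8 B=8)
  4. pour(A -> B) -> (A=6 B=10)
  5. empty(B) -> (A=6 B=0)
  6. pour(A -> B) -> (A=0 B=6)
  7. fill(A) -> (A=8 B=6)
  8. pour(A -> B) -> (A=4 B=10)
Reached target in 8 moves.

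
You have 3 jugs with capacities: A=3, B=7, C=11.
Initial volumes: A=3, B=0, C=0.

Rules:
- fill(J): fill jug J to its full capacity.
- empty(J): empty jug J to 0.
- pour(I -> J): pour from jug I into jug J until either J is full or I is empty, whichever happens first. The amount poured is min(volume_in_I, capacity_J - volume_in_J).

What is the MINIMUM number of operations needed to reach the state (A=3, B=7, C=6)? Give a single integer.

BFS from (A=3, B=0, C=0). One shortest path:
  1. fill(B) -> (A=3 B=7 C=0)
  2. pour(A -> C) -> (A=0 B=7 C=3)
  3. fill(A) -> (A=3 B=7 C=3)
  4. pour(A -> C) -> (A=0 B=7 C=6)
  5. fill(A) -> (A=3 B=7 C=6)
Reached target in 5 moves.

Answer: 5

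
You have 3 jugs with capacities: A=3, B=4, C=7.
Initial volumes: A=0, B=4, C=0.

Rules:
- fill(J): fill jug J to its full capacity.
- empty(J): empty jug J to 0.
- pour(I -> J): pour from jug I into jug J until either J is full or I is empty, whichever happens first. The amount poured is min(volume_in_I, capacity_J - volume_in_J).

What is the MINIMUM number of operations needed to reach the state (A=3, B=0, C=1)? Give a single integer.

Answer: 2

Derivation:
BFS from (A=0, B=4, C=0). One shortest path:
  1. pour(B -> A) -> (A=3 B=1 C=0)
  2. pour(B -> C) -> (A=3 B=0 C=1)
Reached target in 2 moves.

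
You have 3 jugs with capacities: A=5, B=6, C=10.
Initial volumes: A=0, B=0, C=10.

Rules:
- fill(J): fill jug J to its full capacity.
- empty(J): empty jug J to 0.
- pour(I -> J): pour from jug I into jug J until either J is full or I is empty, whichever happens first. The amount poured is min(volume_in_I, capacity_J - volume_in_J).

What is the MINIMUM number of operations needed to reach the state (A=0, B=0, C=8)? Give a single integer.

BFS from (A=0, B=0, C=10). One shortest path:
  1. pour(C -> B) -> (A=0 B=6 C=4)
  2. empty(B) -> (A=0 B=0 C=4)
  3. pour(C -> B) -> (A=0 B=4 C=0)
  4. fill(C) -> (A=0 B=4 C=10)
  5. pour(C -> B) -> (A=0 B=6 C=8)
  6. empty(B) -> (A=0 B=0 C=8)
Reached target in 6 moves.

Answer: 6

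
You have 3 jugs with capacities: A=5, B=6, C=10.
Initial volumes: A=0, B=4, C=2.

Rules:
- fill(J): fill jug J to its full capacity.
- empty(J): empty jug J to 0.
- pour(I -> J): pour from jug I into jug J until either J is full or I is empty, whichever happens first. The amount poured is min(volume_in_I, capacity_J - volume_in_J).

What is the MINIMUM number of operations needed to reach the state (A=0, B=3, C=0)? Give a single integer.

Answer: 4

Derivation:
BFS from (A=0, B=4, C=2). One shortest path:
  1. fill(B) -> (A=0 B=6 C=2)
  2. pour(B -> A) -> (A=5 B=1 C=2)
  3. empty(A) -> (A=0 B=1 C=2)
  4. pour(C -> B) -> (A=0 B=3 C=0)
Reached target in 4 moves.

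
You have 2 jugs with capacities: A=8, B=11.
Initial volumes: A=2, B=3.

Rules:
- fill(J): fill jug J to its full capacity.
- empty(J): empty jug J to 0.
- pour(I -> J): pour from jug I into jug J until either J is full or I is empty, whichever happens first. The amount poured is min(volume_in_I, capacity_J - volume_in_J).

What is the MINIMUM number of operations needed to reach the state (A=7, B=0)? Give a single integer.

BFS from (A=2, B=3). One shortest path:
  1. empty(B) -> (A=2 B=0)
  2. pour(A -> B) -> (A=0 B=2)
  3. fill(A) -> (A=8 B=2)
  4. pour(A -> B) -> (A=0 B=10)
  5. fill(A) -> (A=8 B=10)
  6. pour(A -> B) -> (A=7 B=11)
  7. empty(B) -> (A=7 B=0)
Reached target in 7 moves.

Answer: 7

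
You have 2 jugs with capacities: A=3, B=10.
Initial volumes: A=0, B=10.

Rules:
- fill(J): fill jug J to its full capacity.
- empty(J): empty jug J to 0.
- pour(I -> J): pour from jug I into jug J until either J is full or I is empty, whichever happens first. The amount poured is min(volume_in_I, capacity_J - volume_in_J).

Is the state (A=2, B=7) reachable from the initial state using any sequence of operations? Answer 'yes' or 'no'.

Answer: no

Derivation:
BFS explored all 26 reachable states.
Reachable set includes: (0,0), (0,1), (0,2), (0,3), (0,4), (0,5), (0,6), (0,7), (0,8), (0,9), (0,10), (1,0) ...
Target (A=2, B=7) not in reachable set → no.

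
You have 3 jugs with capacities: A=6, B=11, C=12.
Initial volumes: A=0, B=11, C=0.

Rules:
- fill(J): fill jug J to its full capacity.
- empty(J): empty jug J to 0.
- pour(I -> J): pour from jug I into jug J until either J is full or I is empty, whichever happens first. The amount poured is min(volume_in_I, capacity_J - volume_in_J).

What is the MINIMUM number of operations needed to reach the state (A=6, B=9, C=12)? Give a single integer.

Answer: 8

Derivation:
BFS from (A=0, B=11, C=0). One shortest path:
  1. fill(A) -> (A=6 B=11 C=0)
  2. pour(B -> C) -> (A=6 B=0 C=11)
  3. fill(B) -> (A=6 B=11 C=11)
  4. pour(B -> C) -> (A=6 B=10 C=12)
  5. empty(C) -> (A=6 B=10 C=0)
  6. pour(B -> C) -> (A=6 B=0 C=10)
  7. fill(B) -> (A=6 B=11 C=10)
  8. pour(B -> C) -> (A=6 B=9 C=12)
Reached target in 8 moves.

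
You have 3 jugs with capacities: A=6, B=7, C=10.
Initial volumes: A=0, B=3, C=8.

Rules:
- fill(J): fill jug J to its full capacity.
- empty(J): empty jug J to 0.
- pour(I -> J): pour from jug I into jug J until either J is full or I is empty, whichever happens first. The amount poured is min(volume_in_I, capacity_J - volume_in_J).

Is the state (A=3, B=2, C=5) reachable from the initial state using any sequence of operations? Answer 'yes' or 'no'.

BFS explored all 346 reachable states.
Reachable set includes: (0,0,0), (0,0,1), (0,0,2), (0,0,3), (0,0,4), (0,0,5), (0,0,6), (0,0,7), (0,0,8), (0,0,9), (0,0,10), (0,1,0) ...
Target (A=3, B=2, C=5) not in reachable set → no.

Answer: no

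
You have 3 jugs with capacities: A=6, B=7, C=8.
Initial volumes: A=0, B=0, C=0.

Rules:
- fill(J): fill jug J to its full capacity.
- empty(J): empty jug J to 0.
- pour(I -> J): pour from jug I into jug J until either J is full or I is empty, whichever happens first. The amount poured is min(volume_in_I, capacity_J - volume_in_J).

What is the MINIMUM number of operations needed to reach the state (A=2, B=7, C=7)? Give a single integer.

Answer: 6

Derivation:
BFS from (A=0, B=0, C=0). One shortest path:
  1. fill(C) -> (A=0 B=0 C=8)
  2. pour(C -> A) -> (A=6 B=0 C=2)
  3. pour(A -> B) -> (A=0 B=6 C=2)
  4. pour(C -> A) -> (A=2 B=6 C=0)
  5. fill(C) -> (A=2 B=6 C=8)
  6. pour(C -> B) -> (A=2 B=7 C=7)
Reached target in 6 moves.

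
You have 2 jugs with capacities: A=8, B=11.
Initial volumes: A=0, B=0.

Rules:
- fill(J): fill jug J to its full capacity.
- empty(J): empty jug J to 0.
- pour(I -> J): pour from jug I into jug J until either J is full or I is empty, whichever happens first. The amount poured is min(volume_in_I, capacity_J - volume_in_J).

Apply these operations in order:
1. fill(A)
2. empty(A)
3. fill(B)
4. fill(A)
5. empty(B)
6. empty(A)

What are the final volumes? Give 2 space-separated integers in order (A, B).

Answer: 0 0

Derivation:
Step 1: fill(A) -> (A=8 B=0)
Step 2: empty(A) -> (A=0 B=0)
Step 3: fill(B) -> (A=0 B=11)
Step 4: fill(A) -> (A=8 B=11)
Step 5: empty(B) -> (A=8 B=0)
Step 6: empty(A) -> (A=0 B=0)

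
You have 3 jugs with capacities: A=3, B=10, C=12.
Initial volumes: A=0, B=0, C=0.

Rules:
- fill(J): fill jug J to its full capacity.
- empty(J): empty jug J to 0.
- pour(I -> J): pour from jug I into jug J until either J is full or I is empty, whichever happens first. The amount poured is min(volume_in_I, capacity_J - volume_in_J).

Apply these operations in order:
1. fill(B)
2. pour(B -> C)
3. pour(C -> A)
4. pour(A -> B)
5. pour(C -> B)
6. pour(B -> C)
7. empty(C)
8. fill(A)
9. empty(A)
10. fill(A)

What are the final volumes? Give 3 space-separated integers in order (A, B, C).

Answer: 3 0 0

Derivation:
Step 1: fill(B) -> (A=0 B=10 C=0)
Step 2: pour(B -> C) -> (A=0 B=0 C=10)
Step 3: pour(C -> A) -> (A=3 B=0 C=7)
Step 4: pour(A -> B) -> (A=0 B=3 C=7)
Step 5: pour(C -> B) -> (A=0 B=10 C=0)
Step 6: pour(B -> C) -> (A=0 B=0 C=10)
Step 7: empty(C) -> (A=0 B=0 C=0)
Step 8: fill(A) -> (A=3 B=0 C=0)
Step 9: empty(A) -> (A=0 B=0 C=0)
Step 10: fill(A) -> (A=3 B=0 C=0)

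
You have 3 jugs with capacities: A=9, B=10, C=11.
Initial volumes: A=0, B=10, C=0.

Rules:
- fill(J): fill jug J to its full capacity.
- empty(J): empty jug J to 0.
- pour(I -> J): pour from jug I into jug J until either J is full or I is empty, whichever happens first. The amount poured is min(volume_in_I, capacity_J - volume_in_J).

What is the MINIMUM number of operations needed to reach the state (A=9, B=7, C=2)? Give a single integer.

Answer: 7

Derivation:
BFS from (A=0, B=10, C=0). One shortest path:
  1. fill(A) -> (A=9 B=10 C=0)
  2. empty(B) -> (A=9 B=0 C=0)
  3. pour(A -> B) -> (A=0 B=9 C=0)
  4. fill(A) -> (A=9 B=9 C=0)
  5. pour(A -> C) -> (A=0 B=9 C=9)
  6. pour(B -> C) -> (A=0 B=7 C=11)
  7. pour(C -> A) -> (A=9 B=7 C=2)
Reached target in 7 moves.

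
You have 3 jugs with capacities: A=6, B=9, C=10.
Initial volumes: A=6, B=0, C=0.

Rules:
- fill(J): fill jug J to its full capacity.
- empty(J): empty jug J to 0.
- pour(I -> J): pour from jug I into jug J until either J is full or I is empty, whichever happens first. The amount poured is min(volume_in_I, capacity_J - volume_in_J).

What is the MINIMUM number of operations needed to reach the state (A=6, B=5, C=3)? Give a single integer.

BFS from (A=6, B=0, C=0). One shortest path:
  1. fill(B) -> (A=6 B=9 C=0)
  2. pour(A -> C) -> (A=0 B=9 C=6)
  3. pour(B -> A) -> (A=6 B=3 C=6)
  4. pour(A -> C) -> (A=2 B=3 C=10)
  5. empty(C) -> (A=2 B=3 C=0)
  6. pour(B -> C) -> (A=2 B=0 C=3)
  7. fill(B) -> (A=2 B=9 C=3)
  8. pour(B -> A) -> (A=6 B=5 C=3)
Reached target in 8 moves.

Answer: 8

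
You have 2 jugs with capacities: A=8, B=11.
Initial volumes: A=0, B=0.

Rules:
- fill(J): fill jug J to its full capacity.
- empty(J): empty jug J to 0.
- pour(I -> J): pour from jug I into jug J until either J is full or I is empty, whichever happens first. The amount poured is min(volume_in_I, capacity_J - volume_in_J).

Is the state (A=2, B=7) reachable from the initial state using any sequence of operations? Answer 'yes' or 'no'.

Answer: no

Derivation:
BFS explored all 38 reachable states.
Reachable set includes: (0,0), (0,1), (0,2), (0,3), (0,4), (0,5), (0,6), (0,7), (0,8), (0,9), (0,10), (0,11) ...
Target (A=2, B=7) not in reachable set → no.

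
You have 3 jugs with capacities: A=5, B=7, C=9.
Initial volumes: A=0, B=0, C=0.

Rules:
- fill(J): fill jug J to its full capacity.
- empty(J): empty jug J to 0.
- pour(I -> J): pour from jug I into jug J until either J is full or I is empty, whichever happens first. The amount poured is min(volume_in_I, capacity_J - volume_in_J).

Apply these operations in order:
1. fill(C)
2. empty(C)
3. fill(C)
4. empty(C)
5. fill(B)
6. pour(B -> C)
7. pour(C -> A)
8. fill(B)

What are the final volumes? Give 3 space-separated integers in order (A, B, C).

Answer: 5 7 2

Derivation:
Step 1: fill(C) -> (A=0 B=0 C=9)
Step 2: empty(C) -> (A=0 B=0 C=0)
Step 3: fill(C) -> (A=0 B=0 C=9)
Step 4: empty(C) -> (A=0 B=0 C=0)
Step 5: fill(B) -> (A=0 B=7 C=0)
Step 6: pour(B -> C) -> (A=0 B=0 C=7)
Step 7: pour(C -> A) -> (A=5 B=0 C=2)
Step 8: fill(B) -> (A=5 B=7 C=2)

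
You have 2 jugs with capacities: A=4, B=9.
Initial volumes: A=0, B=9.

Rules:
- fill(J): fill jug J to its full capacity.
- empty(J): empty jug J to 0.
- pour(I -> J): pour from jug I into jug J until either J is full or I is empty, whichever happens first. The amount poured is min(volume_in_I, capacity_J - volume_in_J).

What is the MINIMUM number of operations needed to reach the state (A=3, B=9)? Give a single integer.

BFS from (A=0, B=9). One shortest path:
  1. fill(A) -> (A=4 B=9)
  2. empty(B) -> (A=4 B=0)
  3. pour(A -> B) -> (A=0 B=4)
  4. fill(A) -> (A=4 B=4)
  5. pour(A -> B) -> (A=0 B=8)
  6. fill(A) -> (A=4 B=8)
  7. pour(A -> B) -> (A=3 B=9)
Reached target in 7 moves.

Answer: 7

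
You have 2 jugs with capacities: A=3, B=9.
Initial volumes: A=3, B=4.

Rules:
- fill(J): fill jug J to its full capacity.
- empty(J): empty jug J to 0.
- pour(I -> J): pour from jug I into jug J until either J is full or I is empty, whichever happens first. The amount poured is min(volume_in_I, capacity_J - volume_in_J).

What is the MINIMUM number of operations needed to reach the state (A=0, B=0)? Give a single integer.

Answer: 2

Derivation:
BFS from (A=3, B=4). One shortest path:
  1. empty(A) -> (A=0 B=4)
  2. empty(B) -> (A=0 B=0)
Reached target in 2 moves.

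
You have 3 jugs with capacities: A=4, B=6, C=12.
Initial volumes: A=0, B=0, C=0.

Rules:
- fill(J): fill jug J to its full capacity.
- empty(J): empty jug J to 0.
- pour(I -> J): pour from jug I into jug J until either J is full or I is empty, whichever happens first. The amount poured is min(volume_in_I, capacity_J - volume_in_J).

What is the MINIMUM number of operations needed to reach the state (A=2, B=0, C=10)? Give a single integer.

Answer: 5

Derivation:
BFS from (A=0, B=0, C=0). One shortest path:
  1. fill(C) -> (A=0 B=0 C=12)
  2. pour(C -> B) -> (A=0 B=6 C=6)
  3. pour(B -> A) -> (A=4 B=2 C=6)
  4. pour(A -> C) -> (A=0 B=2 C=10)
  5. pour(B -> A) -> (A=2 B=0 C=10)
Reached target in 5 moves.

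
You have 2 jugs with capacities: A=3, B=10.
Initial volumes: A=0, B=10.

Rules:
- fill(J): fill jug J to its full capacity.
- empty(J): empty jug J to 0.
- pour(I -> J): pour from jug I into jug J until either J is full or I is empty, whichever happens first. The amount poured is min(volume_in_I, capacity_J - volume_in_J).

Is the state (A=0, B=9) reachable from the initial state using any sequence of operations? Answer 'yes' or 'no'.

BFS from (A=0, B=10):
  1. fill(A) -> (A=3 B=10)
  2. empty(B) -> (A=3 B=0)
  3. pour(A -> B) -> (A=0 B=3)
  4. fill(A) -> (A=3 B=3)
  5. pour(A -> B) -> (A=0 B=6)
  6. fill(A) -> (A=3 B=6)
  7. pour(A -> B) -> (A=0 B=9)
Target reached → yes.

Answer: yes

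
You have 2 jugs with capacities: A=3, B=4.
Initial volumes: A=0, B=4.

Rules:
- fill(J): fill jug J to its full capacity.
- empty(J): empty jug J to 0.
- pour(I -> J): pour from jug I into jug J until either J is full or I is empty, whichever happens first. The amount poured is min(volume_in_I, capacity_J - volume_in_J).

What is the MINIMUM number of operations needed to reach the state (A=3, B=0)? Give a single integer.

BFS from (A=0, B=4). One shortest path:
  1. fill(A) -> (A=3 B=4)
  2. empty(B) -> (A=3 B=0)
Reached target in 2 moves.

Answer: 2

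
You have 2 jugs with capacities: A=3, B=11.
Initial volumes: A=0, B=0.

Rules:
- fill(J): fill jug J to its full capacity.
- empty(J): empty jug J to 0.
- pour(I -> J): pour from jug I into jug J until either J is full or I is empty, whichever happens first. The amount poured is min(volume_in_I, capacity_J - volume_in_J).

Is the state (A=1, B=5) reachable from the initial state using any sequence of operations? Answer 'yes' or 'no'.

Answer: no

Derivation:
BFS explored all 28 reachable states.
Reachable set includes: (0,0), (0,1), (0,2), (0,3), (0,4), (0,5), (0,6), (0,7), (0,8), (0,9), (0,10), (0,11) ...
Target (A=1, B=5) not in reachable set → no.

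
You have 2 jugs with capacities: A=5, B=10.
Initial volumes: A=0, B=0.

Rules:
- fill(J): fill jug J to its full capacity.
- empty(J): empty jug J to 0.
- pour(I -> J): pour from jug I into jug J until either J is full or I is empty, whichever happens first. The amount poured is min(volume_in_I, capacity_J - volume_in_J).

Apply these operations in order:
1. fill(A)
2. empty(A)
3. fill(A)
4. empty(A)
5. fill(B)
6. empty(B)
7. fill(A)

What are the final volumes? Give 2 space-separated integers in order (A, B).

Answer: 5 0

Derivation:
Step 1: fill(A) -> (A=5 B=0)
Step 2: empty(A) -> (A=0 B=0)
Step 3: fill(A) -> (A=5 B=0)
Step 4: empty(A) -> (A=0 B=0)
Step 5: fill(B) -> (A=0 B=10)
Step 6: empty(B) -> (A=0 B=0)
Step 7: fill(A) -> (A=5 B=0)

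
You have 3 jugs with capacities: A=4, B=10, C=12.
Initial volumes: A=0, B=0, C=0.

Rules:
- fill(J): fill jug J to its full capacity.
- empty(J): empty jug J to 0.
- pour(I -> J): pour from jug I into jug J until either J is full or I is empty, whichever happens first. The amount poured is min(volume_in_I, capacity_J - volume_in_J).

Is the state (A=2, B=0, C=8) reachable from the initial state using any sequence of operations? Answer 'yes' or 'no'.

Answer: yes

Derivation:
BFS from (A=0, B=0, C=0):
  1. fill(B) -> (A=0 B=10 C=0)
  2. pour(B -> A) -> (A=4 B=6 C=0)
  3. pour(A -> C) -> (A=0 B=6 C=4)
  4. pour(B -> A) -> (A=4 B=2 C=4)
  5. pour(A -> C) -> (A=0 B=2 C=8)
  6. pour(B -> A) -> (A=2 B=0 C=8)
Target reached → yes.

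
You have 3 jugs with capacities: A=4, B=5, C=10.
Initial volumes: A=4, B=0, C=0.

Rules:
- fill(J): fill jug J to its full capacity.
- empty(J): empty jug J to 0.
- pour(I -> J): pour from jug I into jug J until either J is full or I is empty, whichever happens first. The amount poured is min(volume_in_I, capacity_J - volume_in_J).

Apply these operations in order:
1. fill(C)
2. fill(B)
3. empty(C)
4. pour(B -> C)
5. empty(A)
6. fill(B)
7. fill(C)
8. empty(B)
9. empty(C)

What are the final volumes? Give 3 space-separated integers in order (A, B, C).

Answer: 0 0 0

Derivation:
Step 1: fill(C) -> (A=4 B=0 C=10)
Step 2: fill(B) -> (A=4 B=5 C=10)
Step 3: empty(C) -> (A=4 B=5 C=0)
Step 4: pour(B -> C) -> (A=4 B=0 C=5)
Step 5: empty(A) -> (A=0 B=0 C=5)
Step 6: fill(B) -> (A=0 B=5 C=5)
Step 7: fill(C) -> (A=0 B=5 C=10)
Step 8: empty(B) -> (A=0 B=0 C=10)
Step 9: empty(C) -> (A=0 B=0 C=0)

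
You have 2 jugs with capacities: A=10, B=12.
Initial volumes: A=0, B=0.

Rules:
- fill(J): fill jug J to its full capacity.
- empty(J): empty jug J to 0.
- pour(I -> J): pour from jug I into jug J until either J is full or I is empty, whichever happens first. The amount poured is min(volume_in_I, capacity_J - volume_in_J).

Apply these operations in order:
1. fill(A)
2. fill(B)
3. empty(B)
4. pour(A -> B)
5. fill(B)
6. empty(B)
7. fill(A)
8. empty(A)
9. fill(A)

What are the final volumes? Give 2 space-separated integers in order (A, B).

Step 1: fill(A) -> (A=10 B=0)
Step 2: fill(B) -> (A=10 B=12)
Step 3: empty(B) -> (A=10 B=0)
Step 4: pour(A -> B) -> (A=0 B=10)
Step 5: fill(B) -> (A=0 B=12)
Step 6: empty(B) -> (A=0 B=0)
Step 7: fill(A) -> (A=10 B=0)
Step 8: empty(A) -> (A=0 B=0)
Step 9: fill(A) -> (A=10 B=0)

Answer: 10 0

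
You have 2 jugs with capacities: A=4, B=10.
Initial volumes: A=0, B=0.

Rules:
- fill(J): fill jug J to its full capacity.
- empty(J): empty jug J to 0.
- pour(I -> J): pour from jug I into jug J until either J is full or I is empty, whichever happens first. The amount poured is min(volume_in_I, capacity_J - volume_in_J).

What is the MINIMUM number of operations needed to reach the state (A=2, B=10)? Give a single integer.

Answer: 6

Derivation:
BFS from (A=0, B=0). One shortest path:
  1. fill(A) -> (A=4 B=0)
  2. pour(A -> B) -> (A=0 B=4)
  3. fill(A) -> (A=4 B=4)
  4. pour(A -> B) -> (A=0 B=8)
  5. fill(A) -> (A=4 B=8)
  6. pour(A -> B) -> (A=2 B=10)
Reached target in 6 moves.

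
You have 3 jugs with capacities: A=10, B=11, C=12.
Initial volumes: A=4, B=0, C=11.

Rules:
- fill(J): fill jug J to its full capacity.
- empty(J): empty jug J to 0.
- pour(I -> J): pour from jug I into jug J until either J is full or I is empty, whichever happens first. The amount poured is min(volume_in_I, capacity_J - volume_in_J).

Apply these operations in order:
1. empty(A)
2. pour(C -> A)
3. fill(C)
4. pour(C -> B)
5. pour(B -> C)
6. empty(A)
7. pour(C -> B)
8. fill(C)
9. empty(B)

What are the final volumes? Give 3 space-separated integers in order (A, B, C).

Answer: 0 0 12

Derivation:
Step 1: empty(A) -> (A=0 B=0 C=11)
Step 2: pour(C -> A) -> (A=10 B=0 C=1)
Step 3: fill(C) -> (A=10 B=0 C=12)
Step 4: pour(C -> B) -> (A=10 B=11 C=1)
Step 5: pour(B -> C) -> (A=10 B=0 C=12)
Step 6: empty(A) -> (A=0 B=0 C=12)
Step 7: pour(C -> B) -> (A=0 B=11 C=1)
Step 8: fill(C) -> (A=0 B=11 C=12)
Step 9: empty(B) -> (A=0 B=0 C=12)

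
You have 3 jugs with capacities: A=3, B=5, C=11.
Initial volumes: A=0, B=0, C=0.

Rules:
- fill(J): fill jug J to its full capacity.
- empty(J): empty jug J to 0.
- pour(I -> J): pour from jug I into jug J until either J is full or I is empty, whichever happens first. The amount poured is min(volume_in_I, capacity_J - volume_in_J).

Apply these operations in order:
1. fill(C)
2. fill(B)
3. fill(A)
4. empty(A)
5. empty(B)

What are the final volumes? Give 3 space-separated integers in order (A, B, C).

Answer: 0 0 11

Derivation:
Step 1: fill(C) -> (A=0 B=0 C=11)
Step 2: fill(B) -> (A=0 B=5 C=11)
Step 3: fill(A) -> (A=3 B=5 C=11)
Step 4: empty(A) -> (A=0 B=5 C=11)
Step 5: empty(B) -> (A=0 B=0 C=11)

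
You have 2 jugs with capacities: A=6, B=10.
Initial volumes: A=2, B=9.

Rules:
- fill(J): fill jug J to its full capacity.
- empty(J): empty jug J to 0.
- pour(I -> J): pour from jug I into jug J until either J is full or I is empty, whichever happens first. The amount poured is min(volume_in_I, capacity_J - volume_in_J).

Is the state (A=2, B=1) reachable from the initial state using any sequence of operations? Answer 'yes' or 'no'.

BFS explored all 33 reachable states.
Reachable set includes: (0,0), (0,1), (0,2), (0,3), (0,4), (0,5), (0,6), (0,7), (0,8), (0,9), (0,10), (1,0) ...
Target (A=2, B=1) not in reachable set → no.

Answer: no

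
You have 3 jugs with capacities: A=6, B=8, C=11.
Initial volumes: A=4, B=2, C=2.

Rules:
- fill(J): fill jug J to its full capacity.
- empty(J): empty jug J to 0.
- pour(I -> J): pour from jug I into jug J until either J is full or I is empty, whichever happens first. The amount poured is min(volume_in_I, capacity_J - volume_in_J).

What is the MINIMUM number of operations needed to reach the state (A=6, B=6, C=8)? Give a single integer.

BFS from (A=4, B=2, C=2). One shortest path:
  1. fill(B) -> (A=4 B=8 C=2)
  2. pour(B -> A) -> (A=6 B=6 C=2)
  3. pour(A -> C) -> (A=0 B=6 C=8)
  4. fill(A) -> (A=6 B=6 C=8)
Reached target in 4 moves.

Answer: 4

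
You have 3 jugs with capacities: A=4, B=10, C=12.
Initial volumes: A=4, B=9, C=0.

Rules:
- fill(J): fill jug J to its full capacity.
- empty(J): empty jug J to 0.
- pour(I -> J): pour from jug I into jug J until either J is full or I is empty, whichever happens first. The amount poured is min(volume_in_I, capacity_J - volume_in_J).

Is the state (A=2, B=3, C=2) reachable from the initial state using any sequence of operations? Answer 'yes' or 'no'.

Answer: no

Derivation:
BFS explored all 314 reachable states.
Reachable set includes: (0,0,0), (0,0,1), (0,0,2), (0,0,3), (0,0,4), (0,0,5), (0,0,6), (0,0,7), (0,0,8), (0,0,9), (0,0,10), (0,0,11) ...
Target (A=2, B=3, C=2) not in reachable set → no.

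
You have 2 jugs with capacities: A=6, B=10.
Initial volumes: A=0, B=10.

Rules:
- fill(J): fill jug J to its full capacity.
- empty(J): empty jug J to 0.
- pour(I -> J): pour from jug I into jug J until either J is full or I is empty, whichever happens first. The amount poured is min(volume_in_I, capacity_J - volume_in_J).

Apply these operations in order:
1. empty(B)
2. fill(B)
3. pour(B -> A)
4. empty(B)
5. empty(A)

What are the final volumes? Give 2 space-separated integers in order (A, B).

Step 1: empty(B) -> (A=0 B=0)
Step 2: fill(B) -> (A=0 B=10)
Step 3: pour(B -> A) -> (A=6 B=4)
Step 4: empty(B) -> (A=6 B=0)
Step 5: empty(A) -> (A=0 B=0)

Answer: 0 0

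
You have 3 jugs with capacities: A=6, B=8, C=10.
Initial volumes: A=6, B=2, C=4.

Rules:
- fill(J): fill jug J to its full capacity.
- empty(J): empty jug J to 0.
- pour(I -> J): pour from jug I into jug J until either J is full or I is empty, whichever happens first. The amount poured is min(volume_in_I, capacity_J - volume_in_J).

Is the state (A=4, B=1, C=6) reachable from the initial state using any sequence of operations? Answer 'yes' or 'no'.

Answer: no

Derivation:
BFS explored all 96 reachable states.
Reachable set includes: (0,0,0), (0,0,2), (0,0,4), (0,0,6), (0,0,8), (0,0,10), (0,2,0), (0,2,2), (0,2,4), (0,2,6), (0,2,8), (0,2,10) ...
Target (A=4, B=1, C=6) not in reachable set → no.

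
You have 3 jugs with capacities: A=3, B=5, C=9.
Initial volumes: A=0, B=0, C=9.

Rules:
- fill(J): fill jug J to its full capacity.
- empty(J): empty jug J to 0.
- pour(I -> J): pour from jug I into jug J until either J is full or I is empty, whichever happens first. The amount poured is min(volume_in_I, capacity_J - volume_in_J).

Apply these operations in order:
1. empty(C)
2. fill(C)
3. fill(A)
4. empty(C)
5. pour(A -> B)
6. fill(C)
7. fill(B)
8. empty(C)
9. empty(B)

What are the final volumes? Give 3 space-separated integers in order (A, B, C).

Answer: 0 0 0

Derivation:
Step 1: empty(C) -> (A=0 B=0 C=0)
Step 2: fill(C) -> (A=0 B=0 C=9)
Step 3: fill(A) -> (A=3 B=0 C=9)
Step 4: empty(C) -> (A=3 B=0 C=0)
Step 5: pour(A -> B) -> (A=0 B=3 C=0)
Step 6: fill(C) -> (A=0 B=3 C=9)
Step 7: fill(B) -> (A=0 B=5 C=9)
Step 8: empty(C) -> (A=0 B=5 C=0)
Step 9: empty(B) -> (A=0 B=0 C=0)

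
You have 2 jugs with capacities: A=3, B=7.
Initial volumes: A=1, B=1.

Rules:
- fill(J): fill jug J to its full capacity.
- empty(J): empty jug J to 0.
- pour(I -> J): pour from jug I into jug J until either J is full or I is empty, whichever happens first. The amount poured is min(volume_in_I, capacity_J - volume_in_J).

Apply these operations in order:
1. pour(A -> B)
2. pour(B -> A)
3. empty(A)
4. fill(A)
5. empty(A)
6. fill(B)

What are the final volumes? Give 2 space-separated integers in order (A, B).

Answer: 0 7

Derivation:
Step 1: pour(A -> B) -> (A=0 B=2)
Step 2: pour(B -> A) -> (A=2 B=0)
Step 3: empty(A) -> (A=0 B=0)
Step 4: fill(A) -> (A=3 B=0)
Step 5: empty(A) -> (A=0 B=0)
Step 6: fill(B) -> (A=0 B=7)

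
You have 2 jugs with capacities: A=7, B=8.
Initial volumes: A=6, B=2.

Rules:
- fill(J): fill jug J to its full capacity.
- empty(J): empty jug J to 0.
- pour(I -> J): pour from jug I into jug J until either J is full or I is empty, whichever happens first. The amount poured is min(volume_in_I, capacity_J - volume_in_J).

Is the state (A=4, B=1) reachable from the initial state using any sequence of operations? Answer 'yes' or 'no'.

BFS explored all 31 reachable states.
Reachable set includes: (0,0), (0,1), (0,2), (0,3), (0,4), (0,5), (0,6), (0,7), (0,8), (1,0), (1,8), (2,0) ...
Target (A=4, B=1) not in reachable set → no.

Answer: no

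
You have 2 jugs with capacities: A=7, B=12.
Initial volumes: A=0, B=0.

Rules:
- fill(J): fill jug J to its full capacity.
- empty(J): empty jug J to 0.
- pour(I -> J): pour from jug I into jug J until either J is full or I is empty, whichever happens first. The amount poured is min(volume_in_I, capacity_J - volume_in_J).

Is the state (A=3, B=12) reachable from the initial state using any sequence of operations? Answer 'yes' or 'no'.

BFS from (A=0, B=0):
  1. fill(B) -> (A=0 B=12)
  2. pour(B -> A) -> (A=7 B=5)
  3. empty(A) -> (A=0 B=5)
  4. pour(B -> A) -> (A=5 B=0)
  5. fill(B) -> (A=5 B=12)
  6. pour(B -> A) -> (A=7 B=10)
  7. empty(A) -> (A=0 B=10)
  8. pour(B -> A) -> (A=7 B=3)
  9. empty(A) -> (A=0 B=3)
  10. pour(B -> A) -> (A=3 B=0)
  11. fill(B) -> (A=3 B=12)
Target reached → yes.

Answer: yes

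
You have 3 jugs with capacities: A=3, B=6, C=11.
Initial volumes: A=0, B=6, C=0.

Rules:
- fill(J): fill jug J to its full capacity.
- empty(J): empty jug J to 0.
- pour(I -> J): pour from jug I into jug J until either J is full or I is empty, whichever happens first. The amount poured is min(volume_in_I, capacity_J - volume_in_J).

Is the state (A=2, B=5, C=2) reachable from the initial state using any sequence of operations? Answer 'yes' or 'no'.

BFS explored all 236 reachable states.
Reachable set includes: (0,0,0), (0,0,1), (0,0,2), (0,0,3), (0,0,4), (0,0,5), (0,0,6), (0,0,7), (0,0,8), (0,0,9), (0,0,10), (0,0,11) ...
Target (A=2, B=5, C=2) not in reachable set → no.

Answer: no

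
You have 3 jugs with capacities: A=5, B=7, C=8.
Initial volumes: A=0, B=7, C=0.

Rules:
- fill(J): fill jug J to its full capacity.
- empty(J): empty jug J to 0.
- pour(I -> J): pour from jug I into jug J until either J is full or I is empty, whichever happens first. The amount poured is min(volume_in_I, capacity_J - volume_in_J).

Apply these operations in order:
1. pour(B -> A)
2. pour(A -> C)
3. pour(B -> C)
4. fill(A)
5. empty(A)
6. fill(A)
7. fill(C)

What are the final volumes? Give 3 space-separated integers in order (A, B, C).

Step 1: pour(B -> A) -> (A=5 B=2 C=0)
Step 2: pour(A -> C) -> (A=0 B=2 C=5)
Step 3: pour(B -> C) -> (A=0 B=0 C=7)
Step 4: fill(A) -> (A=5 B=0 C=7)
Step 5: empty(A) -> (A=0 B=0 C=7)
Step 6: fill(A) -> (A=5 B=0 C=7)
Step 7: fill(C) -> (A=5 B=0 C=8)

Answer: 5 0 8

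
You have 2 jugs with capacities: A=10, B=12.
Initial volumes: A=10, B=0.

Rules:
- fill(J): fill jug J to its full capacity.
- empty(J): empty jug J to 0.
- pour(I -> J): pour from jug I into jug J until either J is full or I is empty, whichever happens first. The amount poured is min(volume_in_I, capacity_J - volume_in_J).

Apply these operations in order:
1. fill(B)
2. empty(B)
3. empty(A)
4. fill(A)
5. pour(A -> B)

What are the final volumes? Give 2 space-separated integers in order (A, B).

Step 1: fill(B) -> (A=10 B=12)
Step 2: empty(B) -> (A=10 B=0)
Step 3: empty(A) -> (A=0 B=0)
Step 4: fill(A) -> (A=10 B=0)
Step 5: pour(A -> B) -> (A=0 B=10)

Answer: 0 10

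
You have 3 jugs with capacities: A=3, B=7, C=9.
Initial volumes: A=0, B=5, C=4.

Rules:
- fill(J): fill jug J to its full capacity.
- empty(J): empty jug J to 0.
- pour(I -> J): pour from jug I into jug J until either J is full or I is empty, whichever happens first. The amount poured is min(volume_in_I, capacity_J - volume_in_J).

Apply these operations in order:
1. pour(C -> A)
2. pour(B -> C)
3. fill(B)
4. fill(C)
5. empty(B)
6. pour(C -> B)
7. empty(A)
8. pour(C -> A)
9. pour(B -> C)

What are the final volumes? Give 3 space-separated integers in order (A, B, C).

Step 1: pour(C -> A) -> (A=3 B=5 C=1)
Step 2: pour(B -> C) -> (A=3 B=0 C=6)
Step 3: fill(B) -> (A=3 B=7 C=6)
Step 4: fill(C) -> (A=3 B=7 C=9)
Step 5: empty(B) -> (A=3 B=0 C=9)
Step 6: pour(C -> B) -> (A=3 B=7 C=2)
Step 7: empty(A) -> (A=0 B=7 C=2)
Step 8: pour(C -> A) -> (A=2 B=7 C=0)
Step 9: pour(B -> C) -> (A=2 B=0 C=7)

Answer: 2 0 7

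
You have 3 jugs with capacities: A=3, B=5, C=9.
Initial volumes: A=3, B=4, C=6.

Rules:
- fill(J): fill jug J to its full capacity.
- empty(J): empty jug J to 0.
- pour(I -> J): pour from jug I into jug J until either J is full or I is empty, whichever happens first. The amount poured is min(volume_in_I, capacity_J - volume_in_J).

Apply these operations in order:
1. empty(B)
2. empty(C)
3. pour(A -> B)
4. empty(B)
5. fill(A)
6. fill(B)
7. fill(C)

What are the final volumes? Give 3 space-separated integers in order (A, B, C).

Step 1: empty(B) -> (A=3 B=0 C=6)
Step 2: empty(C) -> (A=3 B=0 C=0)
Step 3: pour(A -> B) -> (A=0 B=3 C=0)
Step 4: empty(B) -> (A=0 B=0 C=0)
Step 5: fill(A) -> (A=3 B=0 C=0)
Step 6: fill(B) -> (A=3 B=5 C=0)
Step 7: fill(C) -> (A=3 B=5 C=9)

Answer: 3 5 9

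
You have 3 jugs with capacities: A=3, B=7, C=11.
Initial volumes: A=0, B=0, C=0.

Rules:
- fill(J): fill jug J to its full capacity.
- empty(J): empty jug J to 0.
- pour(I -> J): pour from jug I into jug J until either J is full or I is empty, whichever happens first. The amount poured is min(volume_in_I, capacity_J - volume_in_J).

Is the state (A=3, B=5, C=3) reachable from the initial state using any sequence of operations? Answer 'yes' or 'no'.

BFS from (A=0, B=0, C=0):
  1. fill(C) -> (A=0 B=0 C=11)
  2. pour(C -> A) -> (A=3 B=0 C=8)
  3. empty(A) -> (A=0 B=0 C=8)
  4. pour(C -> A) -> (A=3 B=0 C=5)
  5. pour(C -> B) -> (A=3 B=5 C=0)
  6. pour(A -> C) -> (A=0 B=5 C=3)
  7. fill(A) -> (A=3 B=5 C=3)
Target reached → yes.

Answer: yes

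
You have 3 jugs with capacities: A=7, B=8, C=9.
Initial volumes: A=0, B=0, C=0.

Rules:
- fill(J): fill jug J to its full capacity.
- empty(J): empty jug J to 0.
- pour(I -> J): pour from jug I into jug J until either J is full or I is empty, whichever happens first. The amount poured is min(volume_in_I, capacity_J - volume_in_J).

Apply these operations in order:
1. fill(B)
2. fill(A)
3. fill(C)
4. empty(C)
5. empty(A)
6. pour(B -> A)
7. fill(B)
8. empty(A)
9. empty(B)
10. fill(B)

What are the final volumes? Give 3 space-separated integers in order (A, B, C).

Step 1: fill(B) -> (A=0 B=8 C=0)
Step 2: fill(A) -> (A=7 B=8 C=0)
Step 3: fill(C) -> (A=7 B=8 C=9)
Step 4: empty(C) -> (A=7 B=8 C=0)
Step 5: empty(A) -> (A=0 B=8 C=0)
Step 6: pour(B -> A) -> (A=7 B=1 C=0)
Step 7: fill(B) -> (A=7 B=8 C=0)
Step 8: empty(A) -> (A=0 B=8 C=0)
Step 9: empty(B) -> (A=0 B=0 C=0)
Step 10: fill(B) -> (A=0 B=8 C=0)

Answer: 0 8 0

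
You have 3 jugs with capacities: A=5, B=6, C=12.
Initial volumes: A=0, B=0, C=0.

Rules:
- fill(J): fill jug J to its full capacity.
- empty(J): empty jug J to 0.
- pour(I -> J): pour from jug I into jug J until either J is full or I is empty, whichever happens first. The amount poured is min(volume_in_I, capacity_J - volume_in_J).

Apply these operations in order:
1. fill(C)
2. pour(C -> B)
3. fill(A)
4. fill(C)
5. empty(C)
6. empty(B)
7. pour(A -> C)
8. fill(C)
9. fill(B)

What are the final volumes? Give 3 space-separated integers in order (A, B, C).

Answer: 0 6 12

Derivation:
Step 1: fill(C) -> (A=0 B=0 C=12)
Step 2: pour(C -> B) -> (A=0 B=6 C=6)
Step 3: fill(A) -> (A=5 B=6 C=6)
Step 4: fill(C) -> (A=5 B=6 C=12)
Step 5: empty(C) -> (A=5 B=6 C=0)
Step 6: empty(B) -> (A=5 B=0 C=0)
Step 7: pour(A -> C) -> (A=0 B=0 C=5)
Step 8: fill(C) -> (A=0 B=0 C=12)
Step 9: fill(B) -> (A=0 B=6 C=12)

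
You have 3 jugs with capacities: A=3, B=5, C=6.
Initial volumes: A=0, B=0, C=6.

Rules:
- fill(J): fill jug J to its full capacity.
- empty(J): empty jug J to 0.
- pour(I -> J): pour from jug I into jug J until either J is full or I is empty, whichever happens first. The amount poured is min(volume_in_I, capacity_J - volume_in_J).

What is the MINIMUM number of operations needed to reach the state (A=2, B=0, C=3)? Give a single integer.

BFS from (A=0, B=0, C=6). One shortest path:
  1. fill(B) -> (A=0 B=5 C=6)
  2. empty(C) -> (A=0 B=5 C=0)
  3. pour(B -> A) -> (A=3 B=2 C=0)
  4. pour(A -> C) -> (A=0 B=2 C=3)
  5. pour(B -> A) -> (A=2 B=0 C=3)
Reached target in 5 moves.

Answer: 5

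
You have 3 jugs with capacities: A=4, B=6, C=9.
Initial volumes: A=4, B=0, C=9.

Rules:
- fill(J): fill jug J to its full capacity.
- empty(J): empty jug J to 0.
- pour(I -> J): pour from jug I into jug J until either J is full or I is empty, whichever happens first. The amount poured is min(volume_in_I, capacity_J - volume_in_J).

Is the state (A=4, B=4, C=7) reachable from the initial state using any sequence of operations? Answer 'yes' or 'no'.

Answer: yes

Derivation:
BFS from (A=4, B=0, C=9):
  1. pour(A -> B) -> (A=0 B=4 C=9)
  2. fill(A) -> (A=4 B=4 C=9)
  3. pour(C -> B) -> (A=4 B=6 C=7)
  4. empty(B) -> (A=4 B=0 C=7)
  5. pour(A -> B) -> (A=0 B=4 C=7)
  6. fill(A) -> (A=4 B=4 C=7)
Target reached → yes.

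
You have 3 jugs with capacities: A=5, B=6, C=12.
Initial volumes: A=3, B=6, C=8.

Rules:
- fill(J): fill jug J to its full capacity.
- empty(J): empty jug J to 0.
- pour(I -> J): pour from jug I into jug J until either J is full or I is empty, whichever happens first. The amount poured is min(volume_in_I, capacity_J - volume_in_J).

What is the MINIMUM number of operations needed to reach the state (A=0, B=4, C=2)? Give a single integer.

Answer: 4

Derivation:
BFS from (A=3, B=6, C=8). One shortest path:
  1. empty(B) -> (A=3 B=0 C=8)
  2. pour(C -> B) -> (A=3 B=6 C=2)
  3. pour(B -> A) -> (A=5 B=4 C=2)
  4. empty(A) -> (A=0 B=4 C=2)
Reached target in 4 moves.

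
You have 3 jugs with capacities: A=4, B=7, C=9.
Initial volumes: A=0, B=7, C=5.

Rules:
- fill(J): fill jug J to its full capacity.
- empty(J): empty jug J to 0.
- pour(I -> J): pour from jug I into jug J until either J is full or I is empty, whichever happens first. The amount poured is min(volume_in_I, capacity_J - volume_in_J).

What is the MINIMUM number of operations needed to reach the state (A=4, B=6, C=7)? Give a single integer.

BFS from (A=0, B=7, C=5). One shortest path:
  1. pour(B -> A) -> (A=4 B=3 C=5)
  2. empty(A) -> (A=0 B=3 C=5)
  3. pour(B -> A) -> (A=3 B=0 C=5)
  4. pour(C -> B) -> (A=3 B=5 C=0)
  5. fill(C) -> (A=3 B=5 C=9)
  6. pour(C -> B) -> (A=3 B=7 C=7)
  7. pour(B -> A) -> (A=4 B=6 C=7)
Reached target in 7 moves.

Answer: 7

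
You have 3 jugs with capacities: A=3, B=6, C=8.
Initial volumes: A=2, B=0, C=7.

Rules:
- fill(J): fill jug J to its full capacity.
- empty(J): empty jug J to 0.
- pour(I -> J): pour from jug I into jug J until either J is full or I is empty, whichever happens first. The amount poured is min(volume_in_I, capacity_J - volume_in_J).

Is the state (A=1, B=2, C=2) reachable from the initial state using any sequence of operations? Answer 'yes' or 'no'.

Answer: no

Derivation:
BFS explored all 182 reachable states.
Reachable set includes: (0,0,0), (0,0,1), (0,0,2), (0,0,3), (0,0,4), (0,0,5), (0,0,6), (0,0,7), (0,0,8), (0,1,0), (0,1,1), (0,1,2) ...
Target (A=1, B=2, C=2) not in reachable set → no.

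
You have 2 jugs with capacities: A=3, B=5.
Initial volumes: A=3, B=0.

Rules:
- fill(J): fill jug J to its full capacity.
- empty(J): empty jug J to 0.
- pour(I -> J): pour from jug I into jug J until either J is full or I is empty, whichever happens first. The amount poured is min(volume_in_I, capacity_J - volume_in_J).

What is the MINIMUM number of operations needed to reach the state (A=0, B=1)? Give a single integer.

Answer: 5

Derivation:
BFS from (A=3, B=0). One shortest path:
  1. pour(A -> B) -> (A=0 B=3)
  2. fill(A) -> (A=3 B=3)
  3. pour(A -> B) -> (A=1 B=5)
  4. empty(B) -> (A=1 B=0)
  5. pour(A -> B) -> (A=0 B=1)
Reached target in 5 moves.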